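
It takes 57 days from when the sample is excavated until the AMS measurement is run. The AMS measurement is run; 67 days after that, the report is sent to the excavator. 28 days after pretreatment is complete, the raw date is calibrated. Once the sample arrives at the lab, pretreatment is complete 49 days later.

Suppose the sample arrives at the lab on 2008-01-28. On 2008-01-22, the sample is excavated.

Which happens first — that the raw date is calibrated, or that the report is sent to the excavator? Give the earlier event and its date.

The sample arrives at the lab: Jan 28, 2008.
Pretreatment is complete: Jan 28, 2008 + 49 days = Mar 17, 2008.
The raw date is calibrated: Mar 17, 2008 + 28 days = Apr 14, 2008.
The sample is excavated: Jan 22, 2008.
The AMS measurement is run: Jan 22, 2008 + 57 days = Mar 19, 2008.
The report is sent to the excavator: Mar 19, 2008 + 67 days = May 25, 2008.
Comparing: the raw date is calibrated on Apr 14, 2008 vs the report is sent to the excavator on May 25, 2008. Earlier: the raw date is calibrated.

The raw date is calibrated — 2008-04-14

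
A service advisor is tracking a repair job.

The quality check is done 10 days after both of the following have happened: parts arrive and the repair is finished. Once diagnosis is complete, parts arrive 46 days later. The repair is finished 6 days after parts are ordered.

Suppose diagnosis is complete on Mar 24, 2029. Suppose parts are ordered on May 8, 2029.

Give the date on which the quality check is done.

Diagnosis is complete: Mar 24, 2029.
Parts arrive: Mar 24, 2029 + 46 days = May 9, 2029.
Parts are ordered: May 8, 2029.
The repair is finished: May 8, 2029 + 6 days = May 14, 2029.
Both prerequisites met — parts arrive (May 9, 2029), the repair is finished (May 14, 2029); the later is May 14, 2029.
The quality check is done: May 14, 2029 + 10 days = May 24, 2029.

May 24, 2029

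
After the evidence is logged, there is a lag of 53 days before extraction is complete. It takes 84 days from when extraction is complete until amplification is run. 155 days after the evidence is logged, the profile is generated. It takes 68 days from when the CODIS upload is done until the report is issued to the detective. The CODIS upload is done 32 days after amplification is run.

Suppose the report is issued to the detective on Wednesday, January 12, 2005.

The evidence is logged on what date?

The report is issued to the detective: Jan 12, 2005.
The CODIS upload is done: Jan 12, 2005 − 68 days = Nov 5, 2004.
Amplification is run: Nov 5, 2004 − 32 days = Oct 4, 2004.
Extraction is complete: Oct 4, 2004 − 84 days = Jul 12, 2004.
The evidence is logged: Jul 12, 2004 − 53 days = May 20, 2004.

Thursday, May 20, 2004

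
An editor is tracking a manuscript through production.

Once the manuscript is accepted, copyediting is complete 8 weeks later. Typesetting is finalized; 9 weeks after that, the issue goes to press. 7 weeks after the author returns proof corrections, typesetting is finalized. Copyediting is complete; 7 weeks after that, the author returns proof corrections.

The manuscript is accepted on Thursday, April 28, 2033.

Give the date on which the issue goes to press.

Thursday, December 1, 2033

The manuscript is accepted: Apr 28, 2033.
Copyediting is complete: Apr 28, 2033 + 8 weeks = Jun 23, 2033.
The author returns proof corrections: Jun 23, 2033 + 7 weeks = Aug 11, 2033.
Typesetting is finalized: Aug 11, 2033 + 7 weeks = Sep 29, 2033.
The issue goes to press: Sep 29, 2033 + 9 weeks = Dec 1, 2033.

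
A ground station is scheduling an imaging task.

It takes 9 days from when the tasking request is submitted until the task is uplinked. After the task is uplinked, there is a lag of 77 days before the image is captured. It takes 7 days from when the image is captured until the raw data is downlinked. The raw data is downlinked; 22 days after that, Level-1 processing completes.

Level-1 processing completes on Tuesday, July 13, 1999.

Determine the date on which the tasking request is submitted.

Level-1 processing completes: Jul 13, 1999.
The raw data is downlinked: Jul 13, 1999 − 22 days = Jun 21, 1999.
The image is captured: Jun 21, 1999 − 7 days = Jun 14, 1999.
The task is uplinked: Jun 14, 1999 − 77 days = Mar 29, 1999.
The tasking request is submitted: Mar 29, 1999 − 9 days = Mar 20, 1999.

Saturday, March 20, 1999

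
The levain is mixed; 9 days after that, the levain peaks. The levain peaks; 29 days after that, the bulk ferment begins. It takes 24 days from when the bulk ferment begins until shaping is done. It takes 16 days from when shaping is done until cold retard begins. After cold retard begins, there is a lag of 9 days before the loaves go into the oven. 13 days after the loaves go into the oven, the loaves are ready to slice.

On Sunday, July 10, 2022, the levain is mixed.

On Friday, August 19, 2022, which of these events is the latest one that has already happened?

The bulk ferment begins

The levain is mixed: Jul 10, 2022.
The levain peaks: Jul 10, 2022 + 9 days = Jul 19, 2022.
The bulk ferment begins: Jul 19, 2022 + 29 days = Aug 17, 2022.
Shaping is done: Aug 17, 2022 + 24 days = Sep 10, 2022.
Cold retard begins: Sep 10, 2022 + 16 days = Sep 26, 2022.
The loaves go into the oven: Sep 26, 2022 + 9 days = Oct 5, 2022.
The loaves are ready to slice: Oct 5, 2022 + 13 days = Oct 18, 2022.
Aug 19, 2022 falls between when the bulk ferment begins (Aug 17, 2022) and when shaping is done (Sep 10, 2022).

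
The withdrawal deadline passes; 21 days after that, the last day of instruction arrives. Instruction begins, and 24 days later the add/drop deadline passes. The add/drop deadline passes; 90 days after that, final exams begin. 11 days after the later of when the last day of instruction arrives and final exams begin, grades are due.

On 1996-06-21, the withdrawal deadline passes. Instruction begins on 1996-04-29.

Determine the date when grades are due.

The withdrawal deadline passes: Jun 21, 1996.
The last day of instruction arrives: Jun 21, 1996 + 21 days = Jul 12, 1996.
Instruction begins: Apr 29, 1996.
The add/drop deadline passes: Apr 29, 1996 + 24 days = May 23, 1996.
Final exams begin: May 23, 1996 + 90 days = Aug 21, 1996.
Both prerequisites met — the last day of instruction arrives (Jul 12, 1996), final exams begin (Aug 21, 1996); the later is Aug 21, 1996.
Grades are due: Aug 21, 1996 + 11 days = Sep 1, 1996.

1996-09-01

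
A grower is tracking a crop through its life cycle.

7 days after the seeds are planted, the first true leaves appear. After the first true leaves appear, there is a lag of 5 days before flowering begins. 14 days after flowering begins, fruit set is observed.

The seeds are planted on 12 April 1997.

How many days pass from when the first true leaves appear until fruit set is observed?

Causal path: the first true leaves appear → flowering begins → fruit set is observed.
Total delay along the path: 5 + 14 = 19 days.

19 days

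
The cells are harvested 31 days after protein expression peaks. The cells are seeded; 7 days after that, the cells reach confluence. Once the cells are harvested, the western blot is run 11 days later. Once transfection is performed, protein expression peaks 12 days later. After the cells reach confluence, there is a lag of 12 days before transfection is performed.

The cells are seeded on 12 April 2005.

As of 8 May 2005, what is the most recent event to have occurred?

Transfection is performed

The cells are seeded: Apr 12, 2005.
The cells reach confluence: Apr 12, 2005 + 7 days = Apr 19, 2005.
Transfection is performed: Apr 19, 2005 + 12 days = May 1, 2005.
Protein expression peaks: May 1, 2005 + 12 days = May 13, 2005.
The cells are harvested: May 13, 2005 + 31 days = Jun 13, 2005.
The western blot is run: Jun 13, 2005 + 11 days = Jun 24, 2005.
May 8, 2005 falls between when transfection is performed (May 1, 2005) and when protein expression peaks (May 13, 2005).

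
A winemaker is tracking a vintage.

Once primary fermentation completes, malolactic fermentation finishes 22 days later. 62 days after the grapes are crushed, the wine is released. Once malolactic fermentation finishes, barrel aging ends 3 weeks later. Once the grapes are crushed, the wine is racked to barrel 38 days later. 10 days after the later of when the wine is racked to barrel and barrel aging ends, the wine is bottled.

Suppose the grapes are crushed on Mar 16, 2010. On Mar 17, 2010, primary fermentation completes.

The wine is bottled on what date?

The grapes are crushed: Mar 16, 2010.
The wine is racked to barrel: Mar 16, 2010 + 38 days = Apr 23, 2010.
Primary fermentation completes: Mar 17, 2010.
Malolactic fermentation finishes: Mar 17, 2010 + 22 days = Apr 8, 2010.
Barrel aging ends: Apr 8, 2010 + 3 weeks = Apr 29, 2010.
Both prerequisites met — the wine is racked to barrel (Apr 23, 2010), barrel aging ends (Apr 29, 2010); the later is Apr 29, 2010.
The wine is bottled: Apr 29, 2010 + 10 days = May 9, 2010.

May 9, 2010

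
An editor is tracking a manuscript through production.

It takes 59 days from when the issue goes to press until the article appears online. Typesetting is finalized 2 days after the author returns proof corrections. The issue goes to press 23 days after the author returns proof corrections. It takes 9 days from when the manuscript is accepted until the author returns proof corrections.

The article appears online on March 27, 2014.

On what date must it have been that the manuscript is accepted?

December 26, 2013

The article appears online: Mar 27, 2014.
The issue goes to press: Mar 27, 2014 − 59 days = Jan 27, 2014.
The author returns proof corrections: Jan 27, 2014 − 23 days = Jan 4, 2014.
The manuscript is accepted: Jan 4, 2014 − 9 days = Dec 26, 2013.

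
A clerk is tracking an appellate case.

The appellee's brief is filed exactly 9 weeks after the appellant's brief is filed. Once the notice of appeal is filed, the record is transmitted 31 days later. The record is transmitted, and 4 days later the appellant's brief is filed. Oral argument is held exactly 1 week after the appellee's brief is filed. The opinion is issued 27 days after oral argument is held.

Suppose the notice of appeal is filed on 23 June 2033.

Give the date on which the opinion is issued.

The notice of appeal is filed: Jun 23, 2033.
The record is transmitted: Jun 23, 2033 + 31 days = Jul 24, 2033.
The appellant's brief is filed: Jul 24, 2033 + 4 days = Jul 28, 2033.
The appellee's brief is filed: Jul 28, 2033 + 9 weeks = Sep 29, 2033.
Oral argument is held: Sep 29, 2033 + 1 week = Oct 6, 2033.
The opinion is issued: Oct 6, 2033 + 27 days = Nov 2, 2033.

2 November 2033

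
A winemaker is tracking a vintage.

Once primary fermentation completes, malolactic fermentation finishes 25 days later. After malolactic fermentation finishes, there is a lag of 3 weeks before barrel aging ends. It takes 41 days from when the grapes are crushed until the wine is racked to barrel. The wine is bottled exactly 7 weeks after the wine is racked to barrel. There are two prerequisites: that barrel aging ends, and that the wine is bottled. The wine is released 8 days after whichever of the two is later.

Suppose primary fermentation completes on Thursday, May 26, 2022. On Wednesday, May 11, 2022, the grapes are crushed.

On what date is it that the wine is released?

Wednesday, August 17, 2022

Primary fermentation completes: May 26, 2022.
Malolactic fermentation finishes: May 26, 2022 + 25 days = Jun 20, 2022.
Barrel aging ends: Jun 20, 2022 + 3 weeks = Jul 11, 2022.
The grapes are crushed: May 11, 2022.
The wine is racked to barrel: May 11, 2022 + 41 days = Jun 21, 2022.
The wine is bottled: Jun 21, 2022 + 7 weeks = Aug 9, 2022.
Both prerequisites met — barrel aging ends (Jul 11, 2022), the wine is bottled (Aug 9, 2022); the later is Aug 9, 2022.
The wine is released: Aug 9, 2022 + 8 days = Aug 17, 2022.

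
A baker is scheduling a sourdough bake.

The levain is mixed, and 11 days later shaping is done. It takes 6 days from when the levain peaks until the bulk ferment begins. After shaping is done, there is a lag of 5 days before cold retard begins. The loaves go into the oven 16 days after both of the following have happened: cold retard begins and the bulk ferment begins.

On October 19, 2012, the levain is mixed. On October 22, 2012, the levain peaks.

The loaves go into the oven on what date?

The levain is mixed: Oct 19, 2012.
Shaping is done: Oct 19, 2012 + 11 days = Oct 30, 2012.
Cold retard begins: Oct 30, 2012 + 5 days = Nov 4, 2012.
The levain peaks: Oct 22, 2012.
The bulk ferment begins: Oct 22, 2012 + 6 days = Oct 28, 2012.
Both prerequisites met — cold retard begins (Nov 4, 2012), the bulk ferment begins (Oct 28, 2012); the later is Nov 4, 2012.
The loaves go into the oven: Nov 4, 2012 + 16 days = Nov 20, 2012.

November 20, 2012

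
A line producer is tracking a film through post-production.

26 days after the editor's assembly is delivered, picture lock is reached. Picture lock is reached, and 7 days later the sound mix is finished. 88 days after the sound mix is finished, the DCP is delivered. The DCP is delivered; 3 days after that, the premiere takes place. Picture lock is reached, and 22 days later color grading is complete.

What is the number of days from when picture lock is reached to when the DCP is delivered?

95 days

Causal path: picture lock is reached → the sound mix is finished → the DCP is delivered.
Total delay along the path: 7 + 88 = 95 days.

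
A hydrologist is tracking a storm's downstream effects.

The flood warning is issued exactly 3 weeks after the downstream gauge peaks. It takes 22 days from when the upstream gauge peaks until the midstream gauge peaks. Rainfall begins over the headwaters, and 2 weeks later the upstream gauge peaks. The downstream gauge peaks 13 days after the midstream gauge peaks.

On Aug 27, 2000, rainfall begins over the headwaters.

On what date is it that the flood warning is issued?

Nov 5, 2000

Rainfall begins over the headwaters: Aug 27, 2000.
The upstream gauge peaks: Aug 27, 2000 + 2 weeks = Sep 10, 2000.
The midstream gauge peaks: Sep 10, 2000 + 22 days = Oct 2, 2000.
The downstream gauge peaks: Oct 2, 2000 + 13 days = Oct 15, 2000.
The flood warning is issued: Oct 15, 2000 + 3 weeks = Nov 5, 2000.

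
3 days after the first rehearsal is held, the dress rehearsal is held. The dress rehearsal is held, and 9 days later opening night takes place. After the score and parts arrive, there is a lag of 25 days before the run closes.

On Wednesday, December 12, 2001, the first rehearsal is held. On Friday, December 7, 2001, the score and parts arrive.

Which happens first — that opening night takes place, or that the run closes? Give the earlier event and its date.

Opening night takes place — Monday, December 24, 2001

The first rehearsal is held: Dec 12, 2001.
The dress rehearsal is held: Dec 12, 2001 + 3 days = Dec 15, 2001.
Opening night takes place: Dec 15, 2001 + 9 days = Dec 24, 2001.
The score and parts arrive: Dec 7, 2001.
The run closes: Dec 7, 2001 + 25 days = Jan 1, 2002.
Comparing: opening night takes place on Dec 24, 2001 vs the run closes on Jan 1, 2002. Earlier: opening night takes place.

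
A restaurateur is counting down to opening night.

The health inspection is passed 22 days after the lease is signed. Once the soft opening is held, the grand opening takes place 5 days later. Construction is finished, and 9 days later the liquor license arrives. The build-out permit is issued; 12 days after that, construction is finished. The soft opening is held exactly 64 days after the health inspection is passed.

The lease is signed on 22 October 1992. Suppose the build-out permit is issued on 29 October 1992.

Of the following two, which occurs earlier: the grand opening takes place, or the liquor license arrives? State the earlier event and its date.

The liquor license arrives — 19 November 1992

The lease is signed: Oct 22, 1992.
The health inspection is passed: Oct 22, 1992 + 22 days = Nov 13, 1992.
The soft opening is held: Nov 13, 1992 + 64 days = Jan 16, 1993.
The grand opening takes place: Jan 16, 1993 + 5 days = Jan 21, 1993.
The build-out permit is issued: Oct 29, 1992.
Construction is finished: Oct 29, 1992 + 12 days = Nov 10, 1992.
The liquor license arrives: Nov 10, 1992 + 9 days = Nov 19, 1992.
Comparing: the grand opening takes place on Jan 21, 1993 vs the liquor license arrives on Nov 19, 1992. Earlier: the liquor license arrives.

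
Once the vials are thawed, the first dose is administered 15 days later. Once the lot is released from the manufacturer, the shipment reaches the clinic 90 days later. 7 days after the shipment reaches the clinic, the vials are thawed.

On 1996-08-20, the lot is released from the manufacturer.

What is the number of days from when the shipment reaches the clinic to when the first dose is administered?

22 days

Causal path: the shipment reaches the clinic → the vials are thawed → the first dose is administered.
Total delay along the path: 7 + 15 = 22 days.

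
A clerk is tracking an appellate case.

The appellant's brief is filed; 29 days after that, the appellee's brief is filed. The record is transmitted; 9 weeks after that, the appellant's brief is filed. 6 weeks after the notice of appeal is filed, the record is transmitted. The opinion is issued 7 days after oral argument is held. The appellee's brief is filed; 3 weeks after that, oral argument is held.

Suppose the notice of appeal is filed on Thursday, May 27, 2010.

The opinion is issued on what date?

Friday, November 5, 2010

The notice of appeal is filed: May 27, 2010.
The record is transmitted: May 27, 2010 + 6 weeks = Jul 8, 2010.
The appellant's brief is filed: Jul 8, 2010 + 9 weeks = Sep 9, 2010.
The appellee's brief is filed: Sep 9, 2010 + 29 days = Oct 8, 2010.
Oral argument is held: Oct 8, 2010 + 3 weeks = Oct 29, 2010.
The opinion is issued: Oct 29, 2010 + 7 days = Nov 5, 2010.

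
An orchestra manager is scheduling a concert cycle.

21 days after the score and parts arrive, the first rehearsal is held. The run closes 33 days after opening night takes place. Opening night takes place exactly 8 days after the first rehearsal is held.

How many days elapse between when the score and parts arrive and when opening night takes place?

Causal path: the score and parts arrive → the first rehearsal is held → opening night takes place.
Total delay along the path: 21 + 8 = 29 days.

29 days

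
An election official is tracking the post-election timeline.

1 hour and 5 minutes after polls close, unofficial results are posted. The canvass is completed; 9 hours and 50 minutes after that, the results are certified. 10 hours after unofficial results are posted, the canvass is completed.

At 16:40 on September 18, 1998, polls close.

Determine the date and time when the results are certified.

Polls close: 16:40 Sep 18, 1998.
Unofficial results are posted: 16:40 Sep 18, 1998 + 1h05m = 17:45 Sep 18, 1998.
The canvass is completed: 17:45 Sep 18, 1998 + 10h = 03:45 Sep 19, 1998.
The results are certified: 03:45 Sep 19, 1998 + 9h50m = 13:35 Sep 19, 1998.

13:35 on September 19, 1998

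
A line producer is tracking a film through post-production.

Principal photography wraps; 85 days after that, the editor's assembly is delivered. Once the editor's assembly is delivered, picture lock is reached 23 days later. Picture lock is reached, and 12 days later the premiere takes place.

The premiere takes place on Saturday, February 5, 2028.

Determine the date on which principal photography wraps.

Friday, October 8, 2027

The premiere takes place: Feb 5, 2028.
Picture lock is reached: Feb 5, 2028 − 12 days = Jan 24, 2028.
The editor's assembly is delivered: Jan 24, 2028 − 23 days = Jan 1, 2028.
Principal photography wraps: Jan 1, 2028 − 85 days = Oct 8, 2027.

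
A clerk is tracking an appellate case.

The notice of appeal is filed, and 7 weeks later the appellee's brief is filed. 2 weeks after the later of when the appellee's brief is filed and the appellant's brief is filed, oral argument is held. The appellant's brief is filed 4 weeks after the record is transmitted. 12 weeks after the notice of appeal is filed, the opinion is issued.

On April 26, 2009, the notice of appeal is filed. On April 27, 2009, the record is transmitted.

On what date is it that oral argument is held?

June 28, 2009

The notice of appeal is filed: Apr 26, 2009.
The appellee's brief is filed: Apr 26, 2009 + 7 weeks = Jun 14, 2009.
The record is transmitted: Apr 27, 2009.
The appellant's brief is filed: Apr 27, 2009 + 4 weeks = May 25, 2009.
Both prerequisites met — the appellee's brief is filed (Jun 14, 2009), the appellant's brief is filed (May 25, 2009); the later is Jun 14, 2009.
Oral argument is held: Jun 14, 2009 + 2 weeks = Jun 28, 2009.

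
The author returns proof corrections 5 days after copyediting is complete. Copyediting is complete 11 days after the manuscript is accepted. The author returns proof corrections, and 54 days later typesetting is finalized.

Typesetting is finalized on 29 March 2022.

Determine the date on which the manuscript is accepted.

18 January 2022

Typesetting is finalized: Mar 29, 2022.
The author returns proof corrections: Mar 29, 2022 − 54 days = Feb 3, 2022.
Copyediting is complete: Feb 3, 2022 − 5 days = Jan 29, 2022.
The manuscript is accepted: Jan 29, 2022 − 11 days = Jan 18, 2022.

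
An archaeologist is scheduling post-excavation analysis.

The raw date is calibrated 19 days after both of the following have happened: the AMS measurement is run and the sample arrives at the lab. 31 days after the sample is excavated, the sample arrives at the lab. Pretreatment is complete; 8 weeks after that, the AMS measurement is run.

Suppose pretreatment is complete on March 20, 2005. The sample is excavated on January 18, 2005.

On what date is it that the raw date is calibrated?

June 3, 2005

Pretreatment is complete: Mar 20, 2005.
The AMS measurement is run: Mar 20, 2005 + 8 weeks = May 15, 2005.
The sample is excavated: Jan 18, 2005.
The sample arrives at the lab: Jan 18, 2005 + 31 days = Feb 18, 2005.
Both prerequisites met — the AMS measurement is run (May 15, 2005), the sample arrives at the lab (Feb 18, 2005); the later is May 15, 2005.
The raw date is calibrated: May 15, 2005 + 19 days = Jun 3, 2005.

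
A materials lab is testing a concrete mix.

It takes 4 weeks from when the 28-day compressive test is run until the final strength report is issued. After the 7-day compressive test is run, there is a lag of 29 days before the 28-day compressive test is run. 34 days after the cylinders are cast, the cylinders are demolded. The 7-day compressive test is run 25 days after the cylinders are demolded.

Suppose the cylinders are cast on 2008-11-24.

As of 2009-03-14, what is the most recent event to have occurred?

The cylinders are cast: Nov 24, 2008.
The cylinders are demolded: Nov 24, 2008 + 34 days = Dec 28, 2008.
The 7-day compressive test is run: Dec 28, 2008 + 25 days = Jan 22, 2009.
The 28-day compressive test is run: Jan 22, 2009 + 29 days = Feb 20, 2009.
The final strength report is issued: Feb 20, 2009 + 4 weeks = Mar 20, 2009.
Mar 14, 2009 falls between when the 28-day compressive test is run (Feb 20, 2009) and when the final strength report is issued (Mar 20, 2009).

The 28-day compressive test is run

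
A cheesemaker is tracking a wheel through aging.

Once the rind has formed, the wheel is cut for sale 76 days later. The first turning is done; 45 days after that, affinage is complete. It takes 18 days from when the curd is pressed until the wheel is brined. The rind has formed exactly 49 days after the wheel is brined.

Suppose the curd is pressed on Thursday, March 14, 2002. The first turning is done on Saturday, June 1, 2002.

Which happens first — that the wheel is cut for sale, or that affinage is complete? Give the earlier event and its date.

Affinage is complete — Tuesday, July 16, 2002

The curd is pressed: Mar 14, 2002.
The wheel is brined: Mar 14, 2002 + 18 days = Apr 1, 2002.
The rind has formed: Apr 1, 2002 + 49 days = May 20, 2002.
The wheel is cut for sale: May 20, 2002 + 76 days = Aug 4, 2002.
The first turning is done: Jun 1, 2002.
Affinage is complete: Jun 1, 2002 + 45 days = Jul 16, 2002.
Comparing: the wheel is cut for sale on Aug 4, 2002 vs affinage is complete on Jul 16, 2002. Earlier: affinage is complete.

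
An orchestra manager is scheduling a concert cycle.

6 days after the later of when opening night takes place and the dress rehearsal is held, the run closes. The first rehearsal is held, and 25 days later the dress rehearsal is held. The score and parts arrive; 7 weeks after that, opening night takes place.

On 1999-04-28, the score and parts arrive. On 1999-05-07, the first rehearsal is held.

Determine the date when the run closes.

1999-06-22

The score and parts arrive: Apr 28, 1999.
Opening night takes place: Apr 28, 1999 + 7 weeks = Jun 16, 1999.
The first rehearsal is held: May 7, 1999.
The dress rehearsal is held: May 7, 1999 + 25 days = Jun 1, 1999.
Both prerequisites met — opening night takes place (Jun 16, 1999), the dress rehearsal is held (Jun 1, 1999); the later is Jun 16, 1999.
The run closes: Jun 16, 1999 + 6 days = Jun 22, 1999.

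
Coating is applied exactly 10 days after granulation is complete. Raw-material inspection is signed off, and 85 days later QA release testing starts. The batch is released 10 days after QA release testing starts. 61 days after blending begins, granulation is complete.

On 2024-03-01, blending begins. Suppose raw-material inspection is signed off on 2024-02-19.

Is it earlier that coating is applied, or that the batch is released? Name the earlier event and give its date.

Coating is applied — 2024-05-11

Blending begins: Mar 1, 2024.
Granulation is complete: Mar 1, 2024 + 61 days = May 1, 2024.
Coating is applied: May 1, 2024 + 10 days = May 11, 2024.
Raw-material inspection is signed off: Feb 19, 2024.
QA release testing starts: Feb 19, 2024 + 85 days = May 14, 2024.
The batch is released: May 14, 2024 + 10 days = May 24, 2024.
Comparing: coating is applied on May 11, 2024 vs the batch is released on May 24, 2024. Earlier: coating is applied.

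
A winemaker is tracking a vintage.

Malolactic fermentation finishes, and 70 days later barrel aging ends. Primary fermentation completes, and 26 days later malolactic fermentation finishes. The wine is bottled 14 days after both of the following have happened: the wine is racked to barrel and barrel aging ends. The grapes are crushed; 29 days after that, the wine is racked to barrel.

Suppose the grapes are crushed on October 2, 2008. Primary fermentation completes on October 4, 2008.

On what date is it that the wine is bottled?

January 22, 2009

The grapes are crushed: Oct 2, 2008.
The wine is racked to barrel: Oct 2, 2008 + 29 days = Oct 31, 2008.
Primary fermentation completes: Oct 4, 2008.
Malolactic fermentation finishes: Oct 4, 2008 + 26 days = Oct 30, 2008.
Barrel aging ends: Oct 30, 2008 + 70 days = Jan 8, 2009.
Both prerequisites met — the wine is racked to barrel (Oct 31, 2008), barrel aging ends (Jan 8, 2009); the later is Jan 8, 2009.
The wine is bottled: Jan 8, 2009 + 14 days = Jan 22, 2009.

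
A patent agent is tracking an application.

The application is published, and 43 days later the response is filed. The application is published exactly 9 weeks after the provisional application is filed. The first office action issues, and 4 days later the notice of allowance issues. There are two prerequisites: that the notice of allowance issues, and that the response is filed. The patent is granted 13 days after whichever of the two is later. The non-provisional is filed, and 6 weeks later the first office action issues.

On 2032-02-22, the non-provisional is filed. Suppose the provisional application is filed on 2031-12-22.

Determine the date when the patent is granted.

2032-04-21

The non-provisional is filed: Feb 22, 2032.
The first office action issues: Feb 22, 2032 + 6 weeks = Apr 4, 2032.
The notice of allowance issues: Apr 4, 2032 + 4 days = Apr 8, 2032.
The provisional application is filed: Dec 22, 2031.
The application is published: Dec 22, 2031 + 9 weeks = Feb 23, 2032.
The response is filed: Feb 23, 2032 + 43 days = Apr 6, 2032.
Both prerequisites met — the notice of allowance issues (Apr 8, 2032), the response is filed (Apr 6, 2032); the later is Apr 8, 2032.
The patent is granted: Apr 8, 2032 + 13 days = Apr 21, 2032.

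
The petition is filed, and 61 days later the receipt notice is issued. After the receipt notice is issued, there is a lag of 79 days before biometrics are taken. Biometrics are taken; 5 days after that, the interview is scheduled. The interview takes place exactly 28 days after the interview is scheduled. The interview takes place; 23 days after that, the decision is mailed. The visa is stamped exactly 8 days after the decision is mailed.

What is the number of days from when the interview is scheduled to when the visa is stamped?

59 days

Causal path: the interview is scheduled → the interview takes place → the decision is mailed → the visa is stamped.
Total delay along the path: 28 + 23 + 8 = 59 days.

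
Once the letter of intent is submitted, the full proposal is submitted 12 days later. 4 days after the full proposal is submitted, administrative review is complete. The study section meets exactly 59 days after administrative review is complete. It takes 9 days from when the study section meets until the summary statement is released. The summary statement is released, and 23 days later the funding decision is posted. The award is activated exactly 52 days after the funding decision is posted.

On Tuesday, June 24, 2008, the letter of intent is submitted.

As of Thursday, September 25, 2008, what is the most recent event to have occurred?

The letter of intent is submitted: Jun 24, 2008.
The full proposal is submitted: Jun 24, 2008 + 12 days = Jul 6, 2008.
Administrative review is complete: Jul 6, 2008 + 4 days = Jul 10, 2008.
The study section meets: Jul 10, 2008 + 59 days = Sep 7, 2008.
The summary statement is released: Sep 7, 2008 + 9 days = Sep 16, 2008.
The funding decision is posted: Sep 16, 2008 + 23 days = Oct 9, 2008.
The award is activated: Oct 9, 2008 + 52 days = Nov 30, 2008.
Sep 25, 2008 falls between when the summary statement is released (Sep 16, 2008) and when the funding decision is posted (Oct 9, 2008).

The summary statement is released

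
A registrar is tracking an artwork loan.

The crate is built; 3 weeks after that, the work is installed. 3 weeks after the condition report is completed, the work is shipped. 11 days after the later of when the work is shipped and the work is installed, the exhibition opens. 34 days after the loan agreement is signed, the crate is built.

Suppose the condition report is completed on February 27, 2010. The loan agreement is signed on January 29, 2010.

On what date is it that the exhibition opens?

April 5, 2010

The condition report is completed: Feb 27, 2010.
The work is shipped: Feb 27, 2010 + 3 weeks = Mar 20, 2010.
The loan agreement is signed: Jan 29, 2010.
The crate is built: Jan 29, 2010 + 34 days = Mar 4, 2010.
The work is installed: Mar 4, 2010 + 3 weeks = Mar 25, 2010.
Both prerequisites met — the work is shipped (Mar 20, 2010), the work is installed (Mar 25, 2010); the later is Mar 25, 2010.
The exhibition opens: Mar 25, 2010 + 11 days = Apr 5, 2010.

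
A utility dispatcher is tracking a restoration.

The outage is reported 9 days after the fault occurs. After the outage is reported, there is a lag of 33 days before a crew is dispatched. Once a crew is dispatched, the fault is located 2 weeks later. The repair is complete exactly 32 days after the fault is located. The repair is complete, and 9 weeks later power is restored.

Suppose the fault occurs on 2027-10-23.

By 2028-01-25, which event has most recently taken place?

The repair is complete

The fault occurs: Oct 23, 2027.
The outage is reported: Oct 23, 2027 + 9 days = Nov 1, 2027.
A crew is dispatched: Nov 1, 2027 + 33 days = Dec 4, 2027.
The fault is located: Dec 4, 2027 + 2 weeks = Dec 18, 2027.
The repair is complete: Dec 18, 2027 + 32 days = Jan 19, 2028.
Power is restored: Jan 19, 2028 + 9 weeks = Mar 22, 2028.
Jan 25, 2028 falls between when the repair is complete (Jan 19, 2028) and when power is restored (Mar 22, 2028).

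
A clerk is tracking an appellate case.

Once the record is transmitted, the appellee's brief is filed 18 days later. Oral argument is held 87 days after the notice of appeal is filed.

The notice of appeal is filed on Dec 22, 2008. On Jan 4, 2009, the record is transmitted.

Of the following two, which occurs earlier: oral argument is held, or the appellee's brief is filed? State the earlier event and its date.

The appellee's brief is filed — Jan 22, 2009

The notice of appeal is filed: Dec 22, 2008.
Oral argument is held: Dec 22, 2008 + 87 days = Mar 19, 2009.
The record is transmitted: Jan 4, 2009.
The appellee's brief is filed: Jan 4, 2009 + 18 days = Jan 22, 2009.
Comparing: oral argument is held on Mar 19, 2009 vs the appellee's brief is filed on Jan 22, 2009. Earlier: the appellee's brief is filed.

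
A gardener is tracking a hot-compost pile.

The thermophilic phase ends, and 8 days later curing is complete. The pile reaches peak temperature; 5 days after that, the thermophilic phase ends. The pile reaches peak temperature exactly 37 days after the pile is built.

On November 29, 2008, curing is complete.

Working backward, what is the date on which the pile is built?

October 10, 2008

Curing is complete: Nov 29, 2008.
The thermophilic phase ends: Nov 29, 2008 − 8 days = Nov 21, 2008.
The pile reaches peak temperature: Nov 21, 2008 − 5 days = Nov 16, 2008.
The pile is built: Nov 16, 2008 − 37 days = Oct 10, 2008.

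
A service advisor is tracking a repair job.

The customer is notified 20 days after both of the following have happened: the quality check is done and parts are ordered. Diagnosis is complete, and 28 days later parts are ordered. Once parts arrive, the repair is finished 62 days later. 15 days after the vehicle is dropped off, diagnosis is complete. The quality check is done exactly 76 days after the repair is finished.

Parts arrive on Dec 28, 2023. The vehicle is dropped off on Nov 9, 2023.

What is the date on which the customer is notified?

Parts arrive: Dec 28, 2023.
The repair is finished: Dec 28, 2023 + 62 days = Feb 28, 2024.
The quality check is done: Feb 28, 2024 + 76 days = May 14, 2024.
The vehicle is dropped off: Nov 9, 2023.
Diagnosis is complete: Nov 9, 2023 + 15 days = Nov 24, 2023.
Parts are ordered: Nov 24, 2023 + 28 days = Dec 22, 2023.
Both prerequisites met — the quality check is done (May 14, 2024), parts are ordered (Dec 22, 2023); the later is May 14, 2024.
The customer is notified: May 14, 2024 + 20 days = Jun 3, 2024.

Jun 3, 2024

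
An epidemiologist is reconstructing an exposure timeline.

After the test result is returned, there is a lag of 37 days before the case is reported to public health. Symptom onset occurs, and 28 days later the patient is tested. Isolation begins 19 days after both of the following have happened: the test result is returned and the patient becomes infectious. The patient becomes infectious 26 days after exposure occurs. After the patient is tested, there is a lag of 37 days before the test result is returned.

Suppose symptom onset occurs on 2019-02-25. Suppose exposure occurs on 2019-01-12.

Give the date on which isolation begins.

2019-05-20

Symptom onset occurs: Feb 25, 2019.
The patient is tested: Feb 25, 2019 + 28 days = Mar 25, 2019.
The test result is returned: Mar 25, 2019 + 37 days = May 1, 2019.
Exposure occurs: Jan 12, 2019.
The patient becomes infectious: Jan 12, 2019 + 26 days = Feb 7, 2019.
Both prerequisites met — the test result is returned (May 1, 2019), the patient becomes infectious (Feb 7, 2019); the later is May 1, 2019.
Isolation begins: May 1, 2019 + 19 days = May 20, 2019.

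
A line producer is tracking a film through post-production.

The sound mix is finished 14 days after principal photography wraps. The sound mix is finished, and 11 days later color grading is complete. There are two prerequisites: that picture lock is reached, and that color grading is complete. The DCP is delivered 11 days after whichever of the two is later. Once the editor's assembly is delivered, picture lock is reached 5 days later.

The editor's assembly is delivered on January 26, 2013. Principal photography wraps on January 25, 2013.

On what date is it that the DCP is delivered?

March 2, 2013

The editor's assembly is delivered: Jan 26, 2013.
Picture lock is reached: Jan 26, 2013 + 5 days = Jan 31, 2013.
Principal photography wraps: Jan 25, 2013.
The sound mix is finished: Jan 25, 2013 + 14 days = Feb 8, 2013.
Color grading is complete: Feb 8, 2013 + 11 days = Feb 19, 2013.
Both prerequisites met — picture lock is reached (Jan 31, 2013), color grading is complete (Feb 19, 2013); the later is Feb 19, 2013.
The DCP is delivered: Feb 19, 2013 + 11 days = Mar 2, 2013.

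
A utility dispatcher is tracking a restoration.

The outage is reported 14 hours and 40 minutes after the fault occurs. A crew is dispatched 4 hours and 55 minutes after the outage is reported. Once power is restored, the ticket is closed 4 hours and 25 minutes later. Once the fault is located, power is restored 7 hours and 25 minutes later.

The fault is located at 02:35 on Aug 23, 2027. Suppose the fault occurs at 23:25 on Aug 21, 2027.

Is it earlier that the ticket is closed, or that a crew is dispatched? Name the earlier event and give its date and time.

A crew is dispatched — 19:00 on Aug 22, 2027

The fault is located: 02:35 Aug 23, 2027.
Power is restored: 02:35 Aug 23, 2027 + 7h25m = 10:00 Aug 23, 2027.
The ticket is closed: 10:00 Aug 23, 2027 + 4h25m = 14:25 Aug 23, 2027.
The fault occurs: 23:25 Aug 21, 2027.
The outage is reported: 23:25 Aug 21, 2027 + 14h40m = 14:05 Aug 22, 2027.
A crew is dispatched: 14:05 Aug 22, 2027 + 4h55m = 19:00 Aug 22, 2027.
Comparing: the ticket is closed at 14:25 Aug 23, 2027 vs a crew is dispatched at 19:00 Aug 22, 2027. Earlier: a crew is dispatched.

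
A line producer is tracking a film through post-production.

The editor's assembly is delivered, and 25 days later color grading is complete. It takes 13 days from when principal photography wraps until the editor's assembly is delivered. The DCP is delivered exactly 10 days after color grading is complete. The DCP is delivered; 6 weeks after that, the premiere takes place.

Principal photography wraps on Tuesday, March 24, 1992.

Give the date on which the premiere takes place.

Principal photography wraps: Mar 24, 1992.
The editor's assembly is delivered: Mar 24, 1992 + 13 days = Apr 6, 1992.
Color grading is complete: Apr 6, 1992 + 25 days = May 1, 1992.
The DCP is delivered: May 1, 1992 + 10 days = May 11, 1992.
The premiere takes place: May 11, 1992 + 6 weeks = Jun 22, 1992.

Monday, June 22, 1992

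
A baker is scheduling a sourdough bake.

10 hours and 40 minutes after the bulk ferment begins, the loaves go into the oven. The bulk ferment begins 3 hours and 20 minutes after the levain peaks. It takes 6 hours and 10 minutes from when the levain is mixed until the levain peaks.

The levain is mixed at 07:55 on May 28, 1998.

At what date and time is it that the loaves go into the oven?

The levain is mixed: 07:55 May 28, 1998.
The levain peaks: 07:55 May 28, 1998 + 6h10m = 14:05 May 28, 1998.
The bulk ferment begins: 14:05 May 28, 1998 + 3h20m = 17:25 May 28, 1998.
The loaves go into the oven: 17:25 May 28, 1998 + 10h40m = 04:05 May 29, 1998.

04:05 on May 29, 1998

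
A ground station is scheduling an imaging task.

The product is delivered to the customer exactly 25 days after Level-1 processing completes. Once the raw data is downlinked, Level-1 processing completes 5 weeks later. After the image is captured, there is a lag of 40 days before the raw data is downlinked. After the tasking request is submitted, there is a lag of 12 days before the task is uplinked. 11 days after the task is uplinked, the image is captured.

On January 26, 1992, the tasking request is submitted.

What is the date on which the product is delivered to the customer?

May 28, 1992

The tasking request is submitted: Jan 26, 1992.
The task is uplinked: Jan 26, 1992 + 12 days = Feb 7, 1992.
The image is captured: Feb 7, 1992 + 11 days = Feb 18, 1992.
The raw data is downlinked: Feb 18, 1992 + 40 days = Mar 29, 1992.
Level-1 processing completes: Mar 29, 1992 + 5 weeks = May 3, 1992.
The product is delivered to the customer: May 3, 1992 + 25 days = May 28, 1992.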